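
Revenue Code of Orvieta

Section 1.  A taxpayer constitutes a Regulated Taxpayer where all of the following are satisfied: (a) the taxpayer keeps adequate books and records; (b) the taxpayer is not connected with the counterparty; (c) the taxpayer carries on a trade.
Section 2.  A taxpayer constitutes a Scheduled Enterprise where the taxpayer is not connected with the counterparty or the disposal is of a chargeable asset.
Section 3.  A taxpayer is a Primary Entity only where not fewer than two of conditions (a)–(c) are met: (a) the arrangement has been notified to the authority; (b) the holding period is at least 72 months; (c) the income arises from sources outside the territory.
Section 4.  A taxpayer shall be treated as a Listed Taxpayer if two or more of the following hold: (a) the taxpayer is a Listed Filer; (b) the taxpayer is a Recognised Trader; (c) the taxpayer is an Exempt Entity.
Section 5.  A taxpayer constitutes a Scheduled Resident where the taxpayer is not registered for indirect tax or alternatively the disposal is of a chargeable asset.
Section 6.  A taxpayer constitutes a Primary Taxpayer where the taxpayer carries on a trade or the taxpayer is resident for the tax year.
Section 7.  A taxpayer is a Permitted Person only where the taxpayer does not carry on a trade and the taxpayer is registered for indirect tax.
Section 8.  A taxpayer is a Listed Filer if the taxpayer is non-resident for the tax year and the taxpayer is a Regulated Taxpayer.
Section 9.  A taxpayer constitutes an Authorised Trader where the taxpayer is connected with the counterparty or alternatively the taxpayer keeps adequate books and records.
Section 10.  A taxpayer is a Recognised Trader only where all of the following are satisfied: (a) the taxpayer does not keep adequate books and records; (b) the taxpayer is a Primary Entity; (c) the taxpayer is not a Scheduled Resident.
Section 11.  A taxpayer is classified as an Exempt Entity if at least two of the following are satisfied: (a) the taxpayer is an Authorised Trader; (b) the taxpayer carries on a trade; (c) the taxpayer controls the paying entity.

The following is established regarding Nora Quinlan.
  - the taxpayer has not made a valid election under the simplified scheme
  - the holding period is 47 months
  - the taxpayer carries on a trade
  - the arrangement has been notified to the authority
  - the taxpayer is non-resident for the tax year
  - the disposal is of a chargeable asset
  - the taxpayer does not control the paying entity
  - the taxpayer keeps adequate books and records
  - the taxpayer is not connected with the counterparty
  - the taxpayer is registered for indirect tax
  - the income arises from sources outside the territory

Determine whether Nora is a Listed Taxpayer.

Under section 1: the taxpayer keeps adequate books and records? yes; and the taxpayer is not connected with the counterparty? yes; and the taxpayer carries on a trade? yes. So the taxpayer is a Regulated Taxpayer.
Under section 8: the taxpayer is non-resident for the tax year? yes; and Regulated Taxpayer (section 1)? yes. So the taxpayer is a Listed Filer.
Under section 3: the arrangement has been notified to the authority? yes; holding period: 47 months ≥ 72 months? no; the income arises from sources outside the territory? yes — 2 of 3 hold (need ≥2) → satisfied.
Under section 5: the taxpayer is not registered for indirect tax? no; or the disposal is of a chargeable asset? yes. So the taxpayer is a Scheduled Resident.
Under section 10: the taxpayer does not keep adequate books and records? no; and Primary Entity (section 3)? yes; and not a Scheduled Resident (section 5)? no. So the taxpayer is not a Recognised Trader.
Under section 9: the taxpayer is connected with the counterparty? no; or the taxpayer keeps adequate books and records? yes. So the taxpayer is an Authorised Trader.
Under section 11: Authorised Trader (section 9)? yes; the taxpayer carries on a trade? yes; the taxpayer controls the paying entity? no — 2 of 3 hold (need ≥2) → satisfied.
Under section 4: Listed Filer (section 8)? yes; Recognised Trader (section 10)? no; Exempt Entity (section 11)? yes — 2 of 3 hold (need ≥2) → satisfied.

Yes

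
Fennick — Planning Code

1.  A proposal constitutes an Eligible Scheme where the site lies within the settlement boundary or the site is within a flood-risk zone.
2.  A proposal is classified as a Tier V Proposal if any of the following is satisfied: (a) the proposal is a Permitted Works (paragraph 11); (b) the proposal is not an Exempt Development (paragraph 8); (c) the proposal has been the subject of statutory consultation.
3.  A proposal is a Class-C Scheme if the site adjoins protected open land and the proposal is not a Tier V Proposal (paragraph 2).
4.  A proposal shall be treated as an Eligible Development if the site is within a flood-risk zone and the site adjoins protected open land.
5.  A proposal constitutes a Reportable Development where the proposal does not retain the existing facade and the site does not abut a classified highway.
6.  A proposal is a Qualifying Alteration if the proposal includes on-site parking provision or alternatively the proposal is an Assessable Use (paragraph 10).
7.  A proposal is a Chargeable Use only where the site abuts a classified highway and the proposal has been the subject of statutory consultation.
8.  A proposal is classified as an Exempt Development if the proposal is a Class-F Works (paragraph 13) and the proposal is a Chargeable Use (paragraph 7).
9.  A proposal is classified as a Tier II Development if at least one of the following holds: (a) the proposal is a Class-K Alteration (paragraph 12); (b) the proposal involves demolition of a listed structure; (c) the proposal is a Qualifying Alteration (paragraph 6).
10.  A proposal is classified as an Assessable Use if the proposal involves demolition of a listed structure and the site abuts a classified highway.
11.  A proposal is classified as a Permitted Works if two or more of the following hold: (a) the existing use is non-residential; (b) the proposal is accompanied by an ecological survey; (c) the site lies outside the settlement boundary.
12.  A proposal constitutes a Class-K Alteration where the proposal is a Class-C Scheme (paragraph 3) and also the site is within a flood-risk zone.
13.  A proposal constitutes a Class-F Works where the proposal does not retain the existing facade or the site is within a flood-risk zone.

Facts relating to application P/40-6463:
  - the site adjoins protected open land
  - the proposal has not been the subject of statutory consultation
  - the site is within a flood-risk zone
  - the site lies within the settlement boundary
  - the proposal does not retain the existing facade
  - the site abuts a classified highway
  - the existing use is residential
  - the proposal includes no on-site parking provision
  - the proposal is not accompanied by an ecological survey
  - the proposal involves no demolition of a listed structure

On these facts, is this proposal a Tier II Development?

paragraph 11 — Permitted Works: the existing use is non-residential? no; the proposal is accompanied by an ecological survey? no; the site lies outside the settlement boundary? no — 0 of 3 hold (need ≥2) → not satisfied.
paragraph 13 — Class-F Works: [the proposal does not retain the existing facade? yes] OR [the site is within a flood-risk zone? yes] → satisfied.
paragraph 7 — Chargeable Use: [the site abuts a classified highway? yes] AND [the proposal has been the subject of statutory consultation? no] → not satisfied.
paragraph 8 — Exempt Development: [Class-F Works (paragraph 13)? yes] AND [Chargeable Use (paragraph 7)? no] → not satisfied.
paragraph 2 — Tier V Proposal: [Permitted Works (paragraph 11)? no] OR [not an Exempt Development (paragraph 8)? yes] OR [the proposal has been the subject of statutory consultation? no] → satisfied.
paragraph 3 — Class-C Scheme: [the site adjoins protected open land? yes] AND [not a Tier V Proposal (paragraph 2)? no] → not satisfied.
paragraph 12 — Class-K Alteration: [Class-C Scheme (paragraph 3)? no] AND [the site is within a flood-risk zone? yes] → not satisfied.
paragraph 10 — Assessable Use: [the proposal involves demolition of a listed structure? no] AND [the site abuts a classified highway? yes] → not satisfied.
paragraph 6 — Qualifying Alteration: [the proposal includes on-site parking provision? no] OR [Assessable Use (paragraph 10)? no] → not satisfied.
paragraph 9 — Tier II Development: [Class-K Alteration (paragraph 12)? no] OR [the proposal involves demolition of a listed structure? no] OR [Qualifying Alteration (paragraph 6)? no] → not satisfied.

No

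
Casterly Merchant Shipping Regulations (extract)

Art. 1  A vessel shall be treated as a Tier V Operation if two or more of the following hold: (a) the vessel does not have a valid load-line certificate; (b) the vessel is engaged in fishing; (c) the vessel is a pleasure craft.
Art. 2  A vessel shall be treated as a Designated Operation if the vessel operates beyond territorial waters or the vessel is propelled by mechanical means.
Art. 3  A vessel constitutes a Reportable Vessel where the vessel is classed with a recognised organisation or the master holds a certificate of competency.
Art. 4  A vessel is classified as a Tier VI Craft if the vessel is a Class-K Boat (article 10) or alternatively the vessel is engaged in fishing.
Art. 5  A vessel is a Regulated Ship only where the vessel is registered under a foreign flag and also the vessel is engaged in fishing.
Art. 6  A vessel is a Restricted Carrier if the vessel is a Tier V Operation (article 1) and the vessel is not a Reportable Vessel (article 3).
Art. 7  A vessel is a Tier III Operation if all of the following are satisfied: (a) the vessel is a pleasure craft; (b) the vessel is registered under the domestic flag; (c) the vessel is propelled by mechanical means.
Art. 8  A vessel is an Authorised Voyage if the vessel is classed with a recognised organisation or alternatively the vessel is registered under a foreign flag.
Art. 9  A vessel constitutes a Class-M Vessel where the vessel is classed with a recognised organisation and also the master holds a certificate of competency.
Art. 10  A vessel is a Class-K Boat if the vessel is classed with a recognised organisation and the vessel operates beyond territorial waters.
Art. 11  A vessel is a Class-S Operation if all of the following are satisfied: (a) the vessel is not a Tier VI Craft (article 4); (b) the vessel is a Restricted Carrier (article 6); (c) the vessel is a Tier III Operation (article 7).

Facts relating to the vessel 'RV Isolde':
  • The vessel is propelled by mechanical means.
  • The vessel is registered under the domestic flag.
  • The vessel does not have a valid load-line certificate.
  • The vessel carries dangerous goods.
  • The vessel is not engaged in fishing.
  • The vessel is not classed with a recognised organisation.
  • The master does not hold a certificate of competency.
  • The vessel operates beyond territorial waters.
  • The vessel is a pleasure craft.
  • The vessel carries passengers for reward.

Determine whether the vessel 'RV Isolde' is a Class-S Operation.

Yes

article 10 — Class-K Boat: [the vessel is classed with a recognised organisation? no] AND [the vessel operates beyond territorial waters? yes] → not satisfied.
article 4 — Tier VI Craft: [Class-K Boat (article 10)? no] OR [the vessel is engaged in fishing? no] → not satisfied.
article 1 — Tier V Operation: the vessel does not have a valid load-line certificate? yes; the vessel is engaged in fishing? no; the vessel is a pleasure craft? yes — 2 of 3 hold (need ≥2) → satisfied.
article 3 — Reportable Vessel: [the vessel is classed with a recognised organisation? no] OR [the master holds a certificate of competency? no] → not satisfied.
article 6 — Restricted Carrier: [Tier V Operation (article 1)? yes] AND [not a Reportable Vessel (article 3)? yes] → satisfied.
article 7 — Tier III Operation: [the vessel is a pleasure craft? yes] AND [the vessel is registered under the domestic flag? yes] AND [the vessel is propelled by mechanical means? yes] → satisfied.
article 11 — Class-S Operation: [not a Tier VI Craft (article 4)? yes] AND [Restricted Carrier (article 6)? yes] AND [Tier III Operation (article 7)? yes] → satisfied.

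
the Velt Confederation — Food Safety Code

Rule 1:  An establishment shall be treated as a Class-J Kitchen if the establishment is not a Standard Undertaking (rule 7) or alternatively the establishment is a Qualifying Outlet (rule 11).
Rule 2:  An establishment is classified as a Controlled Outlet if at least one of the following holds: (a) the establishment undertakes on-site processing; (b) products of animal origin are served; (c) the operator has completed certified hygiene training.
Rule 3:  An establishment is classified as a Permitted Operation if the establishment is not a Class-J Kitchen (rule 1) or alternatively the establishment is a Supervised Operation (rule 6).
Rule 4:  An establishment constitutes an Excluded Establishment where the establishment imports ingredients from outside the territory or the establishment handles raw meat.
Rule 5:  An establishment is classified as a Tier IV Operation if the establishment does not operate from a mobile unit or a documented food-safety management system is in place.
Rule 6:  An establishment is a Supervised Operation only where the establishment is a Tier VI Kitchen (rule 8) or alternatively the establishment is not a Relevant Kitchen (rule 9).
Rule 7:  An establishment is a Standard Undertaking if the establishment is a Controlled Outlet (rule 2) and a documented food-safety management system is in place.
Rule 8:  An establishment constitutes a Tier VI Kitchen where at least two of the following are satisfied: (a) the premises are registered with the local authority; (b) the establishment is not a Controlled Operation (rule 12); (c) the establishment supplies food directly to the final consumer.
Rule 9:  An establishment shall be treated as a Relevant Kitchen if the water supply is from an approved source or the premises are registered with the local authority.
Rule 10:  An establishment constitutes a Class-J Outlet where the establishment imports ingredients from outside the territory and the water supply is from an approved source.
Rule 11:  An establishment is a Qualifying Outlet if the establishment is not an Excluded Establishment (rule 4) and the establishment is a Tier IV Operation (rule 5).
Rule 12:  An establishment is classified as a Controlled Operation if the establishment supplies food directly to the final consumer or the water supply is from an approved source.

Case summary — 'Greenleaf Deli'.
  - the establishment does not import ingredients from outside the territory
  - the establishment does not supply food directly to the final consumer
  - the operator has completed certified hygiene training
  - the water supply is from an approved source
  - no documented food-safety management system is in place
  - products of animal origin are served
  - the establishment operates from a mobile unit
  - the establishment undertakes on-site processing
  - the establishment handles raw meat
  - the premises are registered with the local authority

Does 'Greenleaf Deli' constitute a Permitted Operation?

No

Under rule 2: the establishment undertakes on-site processing? yes; or products of animal origin are served? yes; or the operator has completed certified hygiene training? yes. So the establishment is a Controlled Outlet.
Under rule 7: Controlled Outlet (rule 2)? yes; and a documented food-safety management system is in place? no. So the establishment is not a Standard Undertaking.
Under rule 4: the establishment imports ingredients from outside the territory? no; or the establishment handles raw meat? yes. So the establishment is an Excluded Establishment.
Under rule 5: the establishment does not operate from a mobile unit? no; or a documented food-safety management system is in place? no. So the establishment is not a Tier IV Operation.
Under rule 11: not an Excluded Establishment (rule 4)? no; and Tier IV Operation (rule 5)? no. So the establishment is not a Qualifying Outlet.
Under rule 1: not a Standard Undertaking (rule 7)? yes; or Qualifying Outlet (rule 11)? no. So the establishment is a Class-J Kitchen.
Under rule 12: the establishment supplies food directly to the final consumer? no; or the water supply is from an approved source? yes. So the establishment is a Controlled Operation.
Under rule 8: the premises are registered with the local authority? yes; not a Controlled Operation (rule 12)? no; the establishment supplies food directly to the final consumer? no — 1 of 3 hold (need ≥2) → not satisfied.
Under rule 9: the water supply is from an approved source? yes; or the premises are registered with the local authority? yes. So the establishment is a Relevant Kitchen.
Under rule 6: Tier VI Kitchen (rule 8)? no; or not a Relevant Kitchen (rule 9)? no. So the establishment is not a Supervised Operation.
Under rule 3: not a Class-J Kitchen (rule 1)? no; or Supervised Operation (rule 6)? no. So the establishment is not a Permitted Operation.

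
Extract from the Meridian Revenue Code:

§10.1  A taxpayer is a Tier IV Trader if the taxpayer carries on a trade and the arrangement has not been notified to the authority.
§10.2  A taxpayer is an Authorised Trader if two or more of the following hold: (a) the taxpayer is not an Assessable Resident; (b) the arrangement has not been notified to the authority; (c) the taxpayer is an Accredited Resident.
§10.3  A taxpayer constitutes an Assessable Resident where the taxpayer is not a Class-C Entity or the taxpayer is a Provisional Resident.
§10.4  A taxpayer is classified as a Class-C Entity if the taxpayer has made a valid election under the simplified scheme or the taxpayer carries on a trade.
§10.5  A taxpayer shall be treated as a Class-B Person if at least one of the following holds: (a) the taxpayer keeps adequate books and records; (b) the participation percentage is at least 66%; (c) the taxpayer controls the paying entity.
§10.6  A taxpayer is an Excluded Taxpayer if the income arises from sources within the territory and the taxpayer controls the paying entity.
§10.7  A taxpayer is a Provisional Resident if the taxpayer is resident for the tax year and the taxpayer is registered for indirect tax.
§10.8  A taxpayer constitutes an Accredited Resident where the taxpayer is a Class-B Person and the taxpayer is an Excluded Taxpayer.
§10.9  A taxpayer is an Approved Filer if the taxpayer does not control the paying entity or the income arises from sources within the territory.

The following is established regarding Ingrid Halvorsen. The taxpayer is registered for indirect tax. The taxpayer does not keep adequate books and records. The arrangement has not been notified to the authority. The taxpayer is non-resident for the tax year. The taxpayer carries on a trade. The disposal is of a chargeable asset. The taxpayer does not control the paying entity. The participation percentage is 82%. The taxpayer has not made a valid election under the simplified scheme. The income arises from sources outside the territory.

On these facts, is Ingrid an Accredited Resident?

No

§10.5 — Class-B Person: [the taxpayer keeps adequate books and records? no] OR [participation percentage: 82% ≥ 66%? yes] OR [the taxpayer controls the paying entity? no] → satisfied.
§10.6 — Excluded Taxpayer: [the income arises from sources within the territory? no] AND [the taxpayer controls the paying entity? no] → not satisfied.
§10.8 — Accredited Resident: [Class-B Person (§10.5)? yes] AND [Excluded Taxpayer (§10.6)? no] → not satisfied.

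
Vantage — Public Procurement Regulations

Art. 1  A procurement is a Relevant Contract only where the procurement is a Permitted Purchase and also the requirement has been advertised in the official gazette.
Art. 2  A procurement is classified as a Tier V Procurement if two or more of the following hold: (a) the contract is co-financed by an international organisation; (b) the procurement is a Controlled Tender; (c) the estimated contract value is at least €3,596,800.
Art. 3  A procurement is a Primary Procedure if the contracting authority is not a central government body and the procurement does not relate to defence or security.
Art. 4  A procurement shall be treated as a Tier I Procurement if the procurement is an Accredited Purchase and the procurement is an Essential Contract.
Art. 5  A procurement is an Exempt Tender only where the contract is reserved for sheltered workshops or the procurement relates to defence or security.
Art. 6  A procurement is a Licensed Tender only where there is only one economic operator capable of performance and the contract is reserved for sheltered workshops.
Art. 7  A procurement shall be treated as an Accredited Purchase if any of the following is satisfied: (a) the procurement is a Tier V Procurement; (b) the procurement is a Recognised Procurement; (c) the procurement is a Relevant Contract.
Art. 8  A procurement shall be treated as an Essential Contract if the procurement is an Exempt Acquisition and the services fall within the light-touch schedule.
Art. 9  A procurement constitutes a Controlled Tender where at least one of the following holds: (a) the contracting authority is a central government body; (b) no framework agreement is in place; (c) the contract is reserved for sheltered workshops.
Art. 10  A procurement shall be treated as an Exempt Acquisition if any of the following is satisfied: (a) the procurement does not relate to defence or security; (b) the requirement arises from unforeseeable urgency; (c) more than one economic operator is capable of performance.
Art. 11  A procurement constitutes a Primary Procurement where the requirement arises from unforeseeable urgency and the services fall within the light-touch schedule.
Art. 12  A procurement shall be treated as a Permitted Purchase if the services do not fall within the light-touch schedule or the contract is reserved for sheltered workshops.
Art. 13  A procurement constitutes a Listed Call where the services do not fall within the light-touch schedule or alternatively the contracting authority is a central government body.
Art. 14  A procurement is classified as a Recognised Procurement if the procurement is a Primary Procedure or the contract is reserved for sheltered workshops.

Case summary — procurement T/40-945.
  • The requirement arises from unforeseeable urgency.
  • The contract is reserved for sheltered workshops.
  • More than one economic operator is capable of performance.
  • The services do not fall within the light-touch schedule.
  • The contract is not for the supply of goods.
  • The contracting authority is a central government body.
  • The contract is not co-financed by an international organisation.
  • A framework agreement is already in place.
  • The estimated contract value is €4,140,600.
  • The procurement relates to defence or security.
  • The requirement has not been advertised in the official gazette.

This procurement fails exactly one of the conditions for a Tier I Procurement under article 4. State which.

Under article 9: the contracting authority is a central government body? yes; or no framework agreement is in place? no; or the contract is reserved for sheltered workshops? yes. So the procurement is a Controlled Tender.
Under article 2: the contract is co-financed by an international organisation? no; Controlled Tender (article 9)? yes; estimated contract value: €4,140,600 ≥ €3,596,800? yes — 2 of 3 hold (need ≥2) → satisfied.
Under article 3: the contracting authority is not a central government body? no; and the procurement does not relate to defence or security? no. So the procurement is not a Primary Procedure.
Under article 14: Primary Procedure (article 3)? no; or the contract is reserved for sheltered workshops? yes. So the procurement is a Recognised Procurement.
Under article 12: the services do not fall within the light-touch schedule? yes; or the contract is reserved for sheltered workshops? yes. So the procurement is a Permitted Purchase.
Under article 1: Permitted Purchase (article 12)? yes; and the requirement has been advertised in the official gazette? no. So the procurement is not a Relevant Contract.
Under article 7: Tier V Procurement (article 2)? yes; or Recognised Procurement (article 14)? yes; or Relevant Contract (article 1)? no. So the procurement is an Accredited Purchase.
Under article 10: the procurement does not relate to defence or security? no; or the requirement arises from unforeseeable urgency? yes; or more than one economic operator is capable of performance? yes. So the procurement is an Exempt Acquisition.
Under article 8: Exempt Acquisition (article 10)? yes; and the services fall within the light-touch schedule? no. So the procurement is not an Essential Contract.
Under article 4: Accredited Purchase (article 7)? yes; and Essential Contract (article 8)? no. So the procurement is not a Tier I Procurement.

Essential Contract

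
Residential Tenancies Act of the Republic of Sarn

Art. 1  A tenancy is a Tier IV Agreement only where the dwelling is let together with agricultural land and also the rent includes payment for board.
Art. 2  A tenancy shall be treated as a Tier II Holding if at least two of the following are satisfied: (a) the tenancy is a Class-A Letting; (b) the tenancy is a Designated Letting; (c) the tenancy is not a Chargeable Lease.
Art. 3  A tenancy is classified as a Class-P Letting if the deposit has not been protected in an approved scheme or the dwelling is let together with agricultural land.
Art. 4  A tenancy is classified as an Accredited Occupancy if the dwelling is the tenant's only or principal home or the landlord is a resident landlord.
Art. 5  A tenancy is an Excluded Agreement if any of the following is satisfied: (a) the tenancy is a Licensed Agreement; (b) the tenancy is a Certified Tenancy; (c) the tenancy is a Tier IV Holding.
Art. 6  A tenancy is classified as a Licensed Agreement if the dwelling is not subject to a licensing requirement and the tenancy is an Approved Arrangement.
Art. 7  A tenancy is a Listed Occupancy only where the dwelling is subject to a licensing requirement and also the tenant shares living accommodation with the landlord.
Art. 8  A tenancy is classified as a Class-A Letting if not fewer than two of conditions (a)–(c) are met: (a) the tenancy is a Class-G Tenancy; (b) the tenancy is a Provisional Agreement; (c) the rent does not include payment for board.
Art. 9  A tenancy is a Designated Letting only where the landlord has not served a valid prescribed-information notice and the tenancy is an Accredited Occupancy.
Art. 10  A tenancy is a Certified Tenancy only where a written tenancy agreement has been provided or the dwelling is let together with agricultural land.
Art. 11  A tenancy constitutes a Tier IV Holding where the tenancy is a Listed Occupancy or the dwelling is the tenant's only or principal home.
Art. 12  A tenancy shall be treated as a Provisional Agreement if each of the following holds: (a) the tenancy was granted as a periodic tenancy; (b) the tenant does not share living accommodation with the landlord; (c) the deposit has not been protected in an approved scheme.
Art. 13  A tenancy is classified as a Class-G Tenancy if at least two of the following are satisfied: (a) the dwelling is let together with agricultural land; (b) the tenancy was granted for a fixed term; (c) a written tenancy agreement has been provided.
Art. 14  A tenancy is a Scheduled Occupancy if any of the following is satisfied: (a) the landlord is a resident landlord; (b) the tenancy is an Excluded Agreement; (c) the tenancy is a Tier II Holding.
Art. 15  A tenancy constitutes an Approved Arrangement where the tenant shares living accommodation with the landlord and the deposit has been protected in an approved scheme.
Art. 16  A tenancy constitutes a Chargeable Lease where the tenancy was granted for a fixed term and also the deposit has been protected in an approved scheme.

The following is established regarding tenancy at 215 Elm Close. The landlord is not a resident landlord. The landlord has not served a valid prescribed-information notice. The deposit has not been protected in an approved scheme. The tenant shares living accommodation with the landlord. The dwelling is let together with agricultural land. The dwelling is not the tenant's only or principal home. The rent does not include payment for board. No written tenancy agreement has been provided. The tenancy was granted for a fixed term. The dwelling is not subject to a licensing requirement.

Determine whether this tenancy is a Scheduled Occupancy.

Yes

Under article 15: the tenant shares living accommodation with the landlord? yes; and the deposit has been protected in an approved scheme? no. So the tenancy is not an Approved Arrangement.
Under article 6: the dwelling is not subject to a licensing requirement? yes; and Approved Arrangement (article 15)? no. So the tenancy is not a Licensed Agreement.
Under article 10: a written tenancy agreement has been provided? no; or the dwelling is let together with agricultural land? yes. So the tenancy is a Certified Tenancy.
Under article 7: the dwelling is subject to a licensing requirement? no; and the tenant shares living accommodation with the landlord? yes. So the tenancy is not a Listed Occupancy.
Under article 11: Listed Occupancy (article 7)? no; or the dwelling is the tenant's only or principal home? no. So the tenancy is not a Tier IV Holding.
Under article 5: Licensed Agreement (article 6)? no; or Certified Tenancy (article 10)? yes; or Tier IV Holding (article 11)? no. So the tenancy is an Excluded Agreement.
Under article 13: the dwelling is let together with agricultural land? yes; the tenancy was granted for a fixed term? yes; a written tenancy agreement has been provided? no — 2 of 3 hold (need ≥2) → satisfied.
Under article 12: the tenancy was granted as a periodic tenancy? no; and the tenant does not share living accommodation with the landlord? no; and the deposit has not been protected in an approved scheme? yes. So the tenancy is not a Provisional Agreement.
Under article 8: Class-G Tenancy (article 13)? yes; Provisional Agreement (article 12)? no; the rent does not include payment for board? yes — 2 of 3 hold (need ≥2) → satisfied.
Under article 4: the dwelling is the tenant's only or principal home? no; or the landlord is a resident landlord? no. So the tenancy is not an Accredited Occupancy.
Under article 9: the landlord has not served a valid prescribed-information notice? yes; and Accredited Occupancy (article 4)? no. So the tenancy is not a Designated Letting.
Under article 16: the tenancy was granted for a fixed term? yes; and the deposit has been protected in an approved scheme? no. So the tenancy is not a Chargeable Lease.
Under article 2: Class-A Letting (article 8)? yes; Designated Letting (article 9)? no; not a Chargeable Lease (article 16)? yes — 2 of 3 hold (need ≥2) → satisfied.
Under article 14: the landlord is a resident landlord? no; or Excluded Agreement (article 5)? yes; or Tier II Holding (article 2)? yes. So the tenancy is a Scheduled Occupancy.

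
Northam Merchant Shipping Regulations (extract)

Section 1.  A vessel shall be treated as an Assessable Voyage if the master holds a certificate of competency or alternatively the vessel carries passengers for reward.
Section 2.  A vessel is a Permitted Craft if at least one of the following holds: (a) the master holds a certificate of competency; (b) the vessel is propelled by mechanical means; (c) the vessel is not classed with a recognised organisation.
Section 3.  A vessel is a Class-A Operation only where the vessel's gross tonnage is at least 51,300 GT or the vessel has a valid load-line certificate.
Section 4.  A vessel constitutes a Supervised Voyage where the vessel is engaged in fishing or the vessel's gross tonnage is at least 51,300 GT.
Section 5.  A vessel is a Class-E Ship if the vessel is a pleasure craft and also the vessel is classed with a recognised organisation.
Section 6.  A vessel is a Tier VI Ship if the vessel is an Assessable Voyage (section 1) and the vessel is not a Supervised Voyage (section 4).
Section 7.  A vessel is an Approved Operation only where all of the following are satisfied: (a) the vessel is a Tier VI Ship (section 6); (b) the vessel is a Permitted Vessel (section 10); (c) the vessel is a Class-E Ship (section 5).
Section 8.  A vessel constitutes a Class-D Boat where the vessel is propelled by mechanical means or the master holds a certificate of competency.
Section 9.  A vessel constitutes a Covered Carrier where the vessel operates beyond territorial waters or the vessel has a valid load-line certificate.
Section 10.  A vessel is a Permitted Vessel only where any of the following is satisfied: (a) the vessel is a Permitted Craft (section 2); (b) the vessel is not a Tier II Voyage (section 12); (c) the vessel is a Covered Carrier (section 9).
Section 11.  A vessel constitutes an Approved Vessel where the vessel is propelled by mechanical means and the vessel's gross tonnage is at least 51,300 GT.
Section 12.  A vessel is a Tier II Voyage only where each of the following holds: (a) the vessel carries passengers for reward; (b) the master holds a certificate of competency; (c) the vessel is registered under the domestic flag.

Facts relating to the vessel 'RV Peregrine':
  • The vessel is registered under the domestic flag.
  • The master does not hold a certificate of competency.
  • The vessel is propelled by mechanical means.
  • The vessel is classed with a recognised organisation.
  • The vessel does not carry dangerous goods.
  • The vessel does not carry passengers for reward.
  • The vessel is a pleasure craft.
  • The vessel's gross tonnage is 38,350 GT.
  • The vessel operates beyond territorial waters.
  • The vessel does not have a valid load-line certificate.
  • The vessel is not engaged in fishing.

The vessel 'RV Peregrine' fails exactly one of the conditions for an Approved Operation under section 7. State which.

section 1 — Assessable Voyage: [the master holds a certificate of competency? no] OR [the vessel carries passengers for reward? no] → not satisfied.
section 4 — Supervised Voyage: [the vessel is engaged in fishing? no] OR [vessel's gross tonnage: 38,350 GT ≥ 51,300 GT? no] → not satisfied.
section 6 — Tier VI Ship: [Assessable Voyage (section 1)? no] AND [not a Supervised Voyage (section 4)? yes] → not satisfied.
section 2 — Permitted Craft: [the master holds a certificate of competency? no] OR [the vessel is propelled by mechanical means? yes] OR [the vessel is not classed with a recognised organisation? no] → satisfied.
section 12 — Tier II Voyage: [the vessel carries passengers for reward? no] AND [the master holds a certificate of competency? no] AND [the vessel is registered under the domestic flag? yes] → not satisfied.
section 9 — Covered Carrier: [the vessel operates beyond territorial waters? yes] OR [the vessel has a valid load-line certificate? no] → satisfied.
section 10 — Permitted Vessel: [Permitted Craft (section 2)? yes] OR [not a Tier II Voyage (section 12)? yes] OR [Covered Carrier (section 9)? yes] → satisfied.
section 5 — Class-E Ship: [the vessel is a pleasure craft? yes] AND [the vessel is classed with a recognised organisation? yes] → satisfied.
section 7 — Approved Operation: [Tier VI Ship (section 6)? no] AND [Permitted Vessel (section 10)? yes] AND [Class-E Ship (section 5)? yes] → not satisfied.

Tier VI Ship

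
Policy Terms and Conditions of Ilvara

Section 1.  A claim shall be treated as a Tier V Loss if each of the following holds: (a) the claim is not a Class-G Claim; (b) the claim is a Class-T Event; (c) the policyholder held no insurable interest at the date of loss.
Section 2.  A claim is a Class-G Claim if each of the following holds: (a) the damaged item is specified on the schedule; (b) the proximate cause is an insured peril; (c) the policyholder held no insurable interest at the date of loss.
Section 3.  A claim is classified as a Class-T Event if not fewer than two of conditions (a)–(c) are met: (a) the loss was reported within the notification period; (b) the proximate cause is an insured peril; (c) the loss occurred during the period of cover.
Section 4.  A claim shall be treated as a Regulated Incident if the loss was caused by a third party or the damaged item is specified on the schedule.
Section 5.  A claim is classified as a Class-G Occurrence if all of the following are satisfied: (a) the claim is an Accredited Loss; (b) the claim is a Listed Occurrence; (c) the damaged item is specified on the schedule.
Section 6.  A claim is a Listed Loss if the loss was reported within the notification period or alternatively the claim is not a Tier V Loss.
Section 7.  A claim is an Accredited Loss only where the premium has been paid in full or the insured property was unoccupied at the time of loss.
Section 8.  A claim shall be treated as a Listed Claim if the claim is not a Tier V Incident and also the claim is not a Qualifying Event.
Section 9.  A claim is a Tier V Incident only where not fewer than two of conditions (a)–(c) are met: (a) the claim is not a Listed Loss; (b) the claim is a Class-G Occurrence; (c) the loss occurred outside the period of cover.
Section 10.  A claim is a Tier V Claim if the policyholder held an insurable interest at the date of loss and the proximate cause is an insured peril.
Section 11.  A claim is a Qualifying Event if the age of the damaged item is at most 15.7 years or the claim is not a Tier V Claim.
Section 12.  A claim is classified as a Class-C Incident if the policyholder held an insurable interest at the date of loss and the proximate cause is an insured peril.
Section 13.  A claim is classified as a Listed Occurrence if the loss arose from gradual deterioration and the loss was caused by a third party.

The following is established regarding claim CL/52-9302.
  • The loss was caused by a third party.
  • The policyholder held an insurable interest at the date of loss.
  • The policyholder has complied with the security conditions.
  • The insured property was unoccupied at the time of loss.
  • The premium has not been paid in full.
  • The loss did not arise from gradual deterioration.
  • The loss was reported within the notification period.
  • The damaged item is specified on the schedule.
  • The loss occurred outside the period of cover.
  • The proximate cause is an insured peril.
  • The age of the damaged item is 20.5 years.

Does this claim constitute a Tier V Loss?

No

section 2 — Class-G Claim: [the damaged item is specified on the schedule? yes] AND [the proximate cause is an insured peril? yes] AND [the policyholder held no insurable interest at the date of loss? no] → not satisfied.
section 3 — Class-T Event: the loss was reported within the notification period? yes; the proximate cause is an insured peril? yes; the loss occurred during the period of cover? no — 2 of 3 hold (need ≥2) → satisfied.
section 1 — Tier V Loss: [not a Class-G Claim (section 2)? yes] AND [Class-T Event (section 3)? yes] AND [the policyholder held no insurable interest at the date of loss? no] → not satisfied.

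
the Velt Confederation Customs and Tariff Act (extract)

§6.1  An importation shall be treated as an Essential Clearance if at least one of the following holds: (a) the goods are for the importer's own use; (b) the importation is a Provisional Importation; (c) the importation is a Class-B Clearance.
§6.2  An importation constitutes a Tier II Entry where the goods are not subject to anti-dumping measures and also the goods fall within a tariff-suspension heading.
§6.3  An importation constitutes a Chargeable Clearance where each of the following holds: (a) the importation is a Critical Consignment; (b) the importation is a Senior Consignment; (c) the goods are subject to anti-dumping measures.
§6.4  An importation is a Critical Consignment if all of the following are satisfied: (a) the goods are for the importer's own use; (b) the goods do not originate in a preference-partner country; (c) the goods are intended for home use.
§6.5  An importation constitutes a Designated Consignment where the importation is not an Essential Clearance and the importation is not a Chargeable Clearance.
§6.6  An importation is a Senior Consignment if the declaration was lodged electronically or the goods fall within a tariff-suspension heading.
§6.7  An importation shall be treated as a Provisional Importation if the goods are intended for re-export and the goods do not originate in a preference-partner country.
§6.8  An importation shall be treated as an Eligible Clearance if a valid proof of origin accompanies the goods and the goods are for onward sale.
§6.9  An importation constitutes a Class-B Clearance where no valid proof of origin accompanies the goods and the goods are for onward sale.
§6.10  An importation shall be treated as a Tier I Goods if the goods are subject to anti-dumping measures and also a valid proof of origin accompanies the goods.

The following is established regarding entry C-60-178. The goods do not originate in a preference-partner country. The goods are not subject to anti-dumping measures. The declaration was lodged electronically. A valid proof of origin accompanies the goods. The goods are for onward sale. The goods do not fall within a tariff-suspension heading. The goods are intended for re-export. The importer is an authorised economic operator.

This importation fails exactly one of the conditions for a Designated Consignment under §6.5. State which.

Under §6.7: the goods are intended for re-export? yes; and the goods do not originate in a preference-partner country? yes. So the importation is a Provisional Importation.
Under §6.9: no valid proof of origin accompanies the goods? no; and the goods are for onward sale? yes. So the importation is not a Class-B Clearance.
Under §6.1: the goods are for the importer's own use? no; or Provisional Importation (§6.7)? yes; or Class-B Clearance (§6.9)? no. So the importation is an Essential Clearance.
Under §6.4: the goods are for the importer's own use? no; and the goods do not originate in a preference-partner country? yes; and the goods are intended for home use? no. So the importation is not a Critical Consignment.
Under §6.6: the declaration was lodged electronically? yes; or the goods fall within a tariff-suspension heading? no. So the importation is a Senior Consignment.
Under §6.3: Critical Consignment (§6.4)? no; and Senior Consignment (§6.6)? yes; and the goods are subject to anti-dumping measures? no. So the importation is not a Chargeable Clearance.
Under §6.5: not an Essential Clearance (§6.1)? no; and not a Chargeable Clearance (§6.3)? yes. So the importation is not a Designated Consignment.

Essential Clearance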